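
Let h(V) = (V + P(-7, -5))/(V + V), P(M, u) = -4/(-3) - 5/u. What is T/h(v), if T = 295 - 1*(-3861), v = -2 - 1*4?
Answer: 149616/11 ≈ 13601.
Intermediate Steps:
v = -6 (v = -2 - 4 = -6)
T = 4156 (T = 295 + 3861 = 4156)
P(M, u) = 4/3 - 5/u (P(M, u) = -4*(-⅓) - 5/u = 4/3 - 5/u)
h(V) = (7/3 + V)/(2*V) (h(V) = (V + (4/3 - 5/(-5)))/(V + V) = (V + (4/3 - 5*(-⅕)))/((2*V)) = (V + (4/3 + 1))*(1/(2*V)) = (V + 7/3)*(1/(2*V)) = (7/3 + V)*(1/(2*V)) = (7/3 + V)/(2*V))
T/h(v) = 4156/(((⅙)*(7 + 3*(-6))/(-6))) = 4156/(((⅙)*(-⅙)*(7 - 18))) = 4156/(((⅙)*(-⅙)*(-11))) = 4156/(11/36) = 4156*(36/11) = 149616/11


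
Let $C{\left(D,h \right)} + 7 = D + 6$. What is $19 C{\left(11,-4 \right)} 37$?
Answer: $7030$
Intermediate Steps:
$C{\left(D,h \right)} = -1 + D$ ($C{\left(D,h \right)} = -7 + \left(D + 6\right) = -7 + \left(6 + D\right) = -1 + D$)
$19 C{\left(11,-4 \right)} 37 = 19 \left(-1 + 11\right) 37 = 19 \cdot 10 \cdot 37 = 190 \cdot 37 = 7030$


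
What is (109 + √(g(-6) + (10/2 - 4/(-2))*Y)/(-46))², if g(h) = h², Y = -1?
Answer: (5014 - √29)²/2116 ≈ 11856.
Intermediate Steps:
(109 + √(g(-6) + (10/2 - 4/(-2))*Y)/(-46))² = (109 + √((-6)² + (10/2 - 4/(-2))*(-1))/(-46))² = (109 + √(36 + (10*(½) - 4*(-½))*(-1))*(-1/46))² = (109 + √(36 + (5 + 2)*(-1))*(-1/46))² = (109 + √(36 + 7*(-1))*(-1/46))² = (109 + √(36 - 7)*(-1/46))² = (109 + √29*(-1/46))² = (109 - √29/46)²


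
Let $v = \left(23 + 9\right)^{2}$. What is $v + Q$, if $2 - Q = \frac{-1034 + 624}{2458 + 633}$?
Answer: $\frac{3171776}{3091} \approx 1026.1$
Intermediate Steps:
$v = 1024$ ($v = 32^{2} = 1024$)
$Q = \frac{6592}{3091}$ ($Q = 2 - \frac{-1034 + 624}{2458 + 633} = 2 - - \frac{410}{3091} = 2 + \frac{410}{3091} = \frac{6592}{3091} \approx 2.1326$)
$v + Q = 1024 + \frac{6592}{3091} = \frac{3171776}{3091}$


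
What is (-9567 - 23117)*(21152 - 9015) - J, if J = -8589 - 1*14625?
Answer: -396662494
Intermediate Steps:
J = -23214 (J = -8589 - 14625 = -23214)
(-9567 - 23117)*(21152 - 9015) - J = (-9567 - 23117)*(21152 - 9015) - 1*(-23214) = -32684*12137 + 23214 = -396685708 + 23214 = -396662494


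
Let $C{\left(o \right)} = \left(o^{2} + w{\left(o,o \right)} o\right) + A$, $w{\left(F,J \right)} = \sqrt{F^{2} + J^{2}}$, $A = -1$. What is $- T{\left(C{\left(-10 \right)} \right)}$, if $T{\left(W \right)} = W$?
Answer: $-99 + 100 \sqrt{2} \approx 42.421$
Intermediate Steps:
$C{\left(o \right)} = -1 + o^{2} + o \sqrt{2} \sqrt{o^{2}}$ ($C{\left(o \right)} = \left(o^{2} + \sqrt{o^{2} + o^{2}} o\right) - 1 = \left(o^{2} + \sqrt{2 o^{2}} o\right) - 1 = \left(o^{2} + \sqrt{2} \sqrt{o^{2}} o\right) - 1 = \left(o^{2} + o \sqrt{2} \sqrt{o^{2}}\right) - 1 = -1 + o^{2} + o \sqrt{2} \sqrt{o^{2}}$)
$- T{\left(C{\left(-10 \right)} \right)} = - (-1 + \left(-10\right)^{2} - 10 \sqrt{2} \sqrt{\left(-10\right)^{2}}) = - (-1 + 100 - 10 \sqrt{2} \sqrt{100}) = - (-1 + 100 - 10 \sqrt{2} \cdot 10) = - (-1 + 100 - 100 \sqrt{2}) = - (99 - 100 \sqrt{2}) = -99 + 100 \sqrt{2}$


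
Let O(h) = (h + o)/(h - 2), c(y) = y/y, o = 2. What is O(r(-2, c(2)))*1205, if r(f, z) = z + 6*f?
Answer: 10845/13 ≈ 834.23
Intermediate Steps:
c(y) = 1
O(h) = (2 + h)/(-2 + h) (O(h) = (h + 2)/(h - 2) = (2 + h)/(-2 + h))
O(r(-2, c(2)))*1205 = ((2 + (1 + 6*(-2)))/(-2 + (1 + 6*(-2))))*1205 = ((2 + (1 - 12))/(-2 + (1 - 12)))*1205 = ((2 - 11)/(-2 - 11))*1205 = (-9/(-13))*1205 = -1/13*(-9)*1205 = (9/13)*1205 = 10845/13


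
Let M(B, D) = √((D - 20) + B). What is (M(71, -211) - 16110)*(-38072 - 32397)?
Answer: 1135255590 - 281876*I*√10 ≈ 1.1353e+9 - 8.9137e+5*I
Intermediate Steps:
M(B, D) = √(-20 + B + D) (M(B, D) = √((-20 + D) + B) = √(-20 + B + D))
(M(71, -211) - 16110)*(-38072 - 32397) = (√(-20 + 71 - 211) - 16110)*(-38072 - 32397) = (√(-160) - 16110)*(-70469) = (4*I*√10 - 16110)*(-70469) = (-16110 + 4*I*√10)*(-70469) = 1135255590 - 281876*I*√10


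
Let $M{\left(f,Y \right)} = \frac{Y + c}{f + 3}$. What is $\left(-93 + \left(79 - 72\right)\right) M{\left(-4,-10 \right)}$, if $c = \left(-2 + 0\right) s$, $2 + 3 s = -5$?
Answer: $- \frac{1376}{3} \approx -458.67$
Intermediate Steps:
$s = - \frac{7}{3}$ ($s = - \frac{2}{3} + \frac{1}{3} \left(-5\right) = - \frac{2}{3} - \frac{5}{3} = - \frac{7}{3} \approx -2.3333$)
$c = \frac{14}{3}$ ($c = \left(-2 + 0\right) \left(- \frac{7}{3}\right) = \left(-2\right) \left(- \frac{7}{3}\right) = \frac{14}{3} \approx 4.6667$)
$M{\left(f,Y \right)} = \frac{\frac{14}{3} + Y}{3 + f}$ ($M{\left(f,Y \right)} = \frac{Y + \frac{14}{3}}{f + 3} = \frac{\frac{14}{3} + Y}{3 + f}$)
$\left(-93 + \left(79 - 72\right)\right) M{\left(-4,-10 \right)} = \left(-93 + \left(79 - 72\right)\right) \frac{\frac{14}{3} - 10}{3 - 4} = \left(-93 + \left(79 - 72\right)\right) \frac{1}{-1} \left(- \frac{16}{3}\right) = \left(-93 + 7\right) \left(\left(-1\right) \left(- \frac{16}{3}\right)\right) = \left(-86\right) \frac{16}{3} = - \frac{1376}{3}$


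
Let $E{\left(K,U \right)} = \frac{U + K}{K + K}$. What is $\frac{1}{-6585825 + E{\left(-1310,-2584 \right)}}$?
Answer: $- \frac{1310}{8627428803} \approx -1.5184 \cdot 10^{-7}$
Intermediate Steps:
$E{\left(K,U \right)} = \frac{K + U}{2 K}$
$\frac{1}{-6585825 + E{\left(-1310,-2584 \right)}} = \frac{1}{-6585825 + \frac{-1310 - 2584}{2 \left(-1310\right)}} = \frac{1}{-6585825 + \frac{1}{2} \left(- \frac{1}{1310}\right) \left(-3894\right)} = \frac{1}{-6585825 + \frac{1947}{1310}} = \frac{1}{- \frac{8627428803}{1310}} = - \frac{1310}{8627428803}$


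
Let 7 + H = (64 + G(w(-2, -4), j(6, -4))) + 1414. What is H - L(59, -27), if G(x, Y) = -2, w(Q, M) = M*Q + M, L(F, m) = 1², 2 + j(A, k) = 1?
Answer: 1468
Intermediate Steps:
j(A, k) = -1 (j(A, k) = -2 + 1 = -1)
L(F, m) = 1
w(Q, M) = M + M*Q
H = 1469 (H = -7 + ((64 - 2) + 1414) = -7 + (62 + 1414) = -7 + 1476 = 1469)
H - L(59, -27) = 1469 - 1*1 = 1469 - 1 = 1468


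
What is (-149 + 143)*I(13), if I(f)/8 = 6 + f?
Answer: -912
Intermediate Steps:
I(f) = 48 + 8*f (I(f) = 8*(6 + f) = 48 + 8*f)
(-149 + 143)*I(13) = (-149 + 143)*(48 + 8*13) = -6*(48 + 104) = -6*152 = -912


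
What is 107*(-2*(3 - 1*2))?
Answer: -214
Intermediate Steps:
107*(-2*(3 - 1*2)) = 107*(-2*(3 - 2)) = 107*(-2*1) = 107*(-2) = -214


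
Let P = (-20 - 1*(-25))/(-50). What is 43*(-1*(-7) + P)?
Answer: 2967/10 ≈ 296.70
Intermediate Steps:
P = -⅒ (P = (-20 + 25)*(-1/50) = 5*(-1/50) = -⅒ ≈ -0.10000)
43*(-1*(-7) + P) = 43*(-1*(-7) - ⅒) = 43*(7 - ⅒) = 43*(69/10) = 2967/10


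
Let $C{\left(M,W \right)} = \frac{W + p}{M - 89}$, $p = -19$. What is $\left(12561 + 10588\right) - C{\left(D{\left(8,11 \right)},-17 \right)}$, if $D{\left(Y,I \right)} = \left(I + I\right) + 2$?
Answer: $\frac{1504649}{65} \approx 23148.0$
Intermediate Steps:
$D{\left(Y,I \right)} = 2 + 2 I$ ($D{\left(Y,I \right)} = 2 I + 2 = 2 + 2 I$)
$C{\left(M,W \right)} = \frac{-19 + W}{-89 + M}$ ($C{\left(M,W \right)} = \frac{W - 19}{M - 89} = \frac{-19 + W}{-89 + M}$)
$\left(12561 + 10588\right) - C{\left(D{\left(8,11 \right)},-17 \right)} = \left(12561 + 10588\right) - \frac{-19 - 17}{-89 + \left(2 + 2 \cdot 11\right)} = 23149 - \frac{1}{-89 + \left(2 + 22\right)} \left(-36\right) = 23149 - \frac{1}{-89 + 24} \left(-36\right) = 23149 - \frac{1}{-65} \left(-36\right) = 23149 - \left(- \frac{1}{65}\right) \left(-36\right) = 23149 - \frac{36}{65} = \frac{1504649}{65}$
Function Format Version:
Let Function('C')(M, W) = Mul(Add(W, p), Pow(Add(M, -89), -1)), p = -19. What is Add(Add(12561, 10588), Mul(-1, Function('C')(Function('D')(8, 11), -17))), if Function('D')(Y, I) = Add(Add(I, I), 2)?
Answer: Rational(1504649, 65) ≈ 23148.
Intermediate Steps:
Function('D')(Y, I) = Add(2, Mul(2, I)) (Function('D')(Y, I) = Add(Mul(2, I), 2) = Add(2, Mul(2, I)))
Function('C')(M, W) = Mul(Pow(Add(-89, M), -1), Add(-19, W)) (Function('C')(M, W) = Mul(Add(W, -19), Pow(Add(M, -89), -1)) = Mul(Add(-19, W), Pow(Add(-89, M), -1)) = Mul(Pow(Add(-89, M), -1), Add(-19, W)))
Add(Add(12561, 10588), Mul(-1, Function('C')(Function('D')(8, 11), -17))) = Add(Add(12561, 10588), Mul(-1, Mul(Pow(Add(-89, Add(2, Mul(2, 11))), -1), Add(-19, -17)))) = Add(23149, Mul(-1, Mul(Pow(Add(-89, Add(2, 22)), -1), -36))) = Add(23149, Mul(-1, Mul(Pow(Add(-89, 24), -1), -36))) = Add(23149, Mul(-1, Mul(Pow(-65, -1), -36))) = Add(23149, Mul(-1, Mul(Rational(-1, 65), -36))) = Add(23149, Mul(-1, Rational(36, 65))) = Add(23149, Rational(-36, 65)) = Rational(1504649, 65)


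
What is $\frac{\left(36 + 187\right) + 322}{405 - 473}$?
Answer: $- \frac{545}{68} \approx -8.0147$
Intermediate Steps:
$\frac{\left(36 + 187\right) + 322}{405 - 473} = \frac{223 + 322}{-68} = 545 \left(- \frac{1}{68}\right) = - \frac{545}{68}$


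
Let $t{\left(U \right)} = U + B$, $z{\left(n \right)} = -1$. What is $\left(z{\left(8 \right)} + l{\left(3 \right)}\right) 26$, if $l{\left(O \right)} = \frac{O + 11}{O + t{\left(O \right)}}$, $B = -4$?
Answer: $156$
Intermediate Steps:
$t{\left(U \right)} = -4 + U$ ($t{\left(U \right)} = U - 4 = -4 + U$)
$l{\left(O \right)} = \frac{11 + O}{-4 + 2 O}$ ($l{\left(O \right)} = \frac{O + 11}{O + \left(-4 + O\right)} = \frac{11 + O}{-4 + 2 O}$)
$\left(z{\left(8 \right)} + l{\left(3 \right)}\right) 26 = \left(-1 + \frac{11 + 3}{2 \left(-2 + 3\right)}\right) 26 = \left(-1 + \frac{1}{2} \cdot 1^{-1} \cdot 14\right) 26 = \left(-1 + \frac{1}{2} \cdot 1 \cdot 14\right) 26 = \left(-1 + 7\right) 26 = 6 \cdot 26 = 156$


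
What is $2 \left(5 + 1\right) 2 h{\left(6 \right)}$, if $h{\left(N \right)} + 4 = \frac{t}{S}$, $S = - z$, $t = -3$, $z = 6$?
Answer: $-84$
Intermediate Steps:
$S = -6$ ($S = \left(-1\right) 6 = -6$)
$h{\left(N \right)} = - \frac{7}{2}$ ($h{\left(N \right)} = -4 - \frac{3}{-6} = -4 - - \frac{1}{2} = -4 + \frac{1}{2} = - \frac{7}{2}$)
$2 \left(5 + 1\right) 2 h{\left(6 \right)} = 2 \left(5 + 1\right) 2 \left(- \frac{7}{2}\right) = 2 \cdot 6 \cdot 2 \left(- \frac{7}{2}\right) = 2 \cdot 12 \left(- \frac{7}{2}\right) = 24 \left(- \frac{7}{2}\right) = -84$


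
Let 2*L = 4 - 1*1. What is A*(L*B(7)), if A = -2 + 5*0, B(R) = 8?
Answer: -24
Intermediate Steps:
L = 3/2 (L = (4 - 1*1)/2 = (4 - 1)/2 = (½)*3 = 3/2 ≈ 1.5000)
A = -2 (A = -2 + 0 = -2)
A*(L*B(7)) = -3*8 = -2*12 = -24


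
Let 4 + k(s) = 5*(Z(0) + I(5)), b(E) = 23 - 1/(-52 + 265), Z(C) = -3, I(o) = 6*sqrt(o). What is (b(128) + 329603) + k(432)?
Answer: 70206290/213 + 30*sqrt(5) ≈ 3.2967e+5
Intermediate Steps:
b(E) = 4898/213 (b(E) = 23 - 1/213 = 4898/213)
k(s) = -19 + 30*sqrt(5) (k(s) = -4 + 5*(-3 + 6*sqrt(5)) = -4 + (-15 + 30*sqrt(5)) = -19 + 30*sqrt(5))
(b(128) + 329603) + k(432) = (4898/213 + 329603) + (-19 + 30*sqrt(5)) = 70210337/213 + (-19 + 30*sqrt(5)) = 70206290/213 + 30*sqrt(5)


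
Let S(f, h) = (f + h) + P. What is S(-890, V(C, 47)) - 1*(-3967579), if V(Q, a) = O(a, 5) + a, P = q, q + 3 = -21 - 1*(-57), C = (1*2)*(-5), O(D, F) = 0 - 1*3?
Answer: 3966766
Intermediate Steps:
O(D, F) = -3 (O(D, F) = 0 - 3 = -3)
C = -10 (C = 2*(-5) = -10)
q = 33 (q = -3 + (-21 - 1*(-57)) = -3 + (-21 + 57) = -3 + 36 = 33)
P = 33
V(Q, a) = -3 + a
S(f, h) = 33 + f + h (S(f, h) = (f + h) + 33 = 33 + f + h)
S(-890, V(C, 47)) - 1*(-3967579) = (33 - 890 + (-3 + 47)) - 1*(-3967579) = (33 - 890 + 44) + 3967579 = -813 + 3967579 = 3966766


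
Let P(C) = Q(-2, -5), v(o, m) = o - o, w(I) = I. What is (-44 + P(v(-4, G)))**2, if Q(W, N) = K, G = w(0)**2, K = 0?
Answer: 1936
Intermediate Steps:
G = 0 (G = 0**2 = 0)
Q(W, N) = 0
v(o, m) = 0
P(C) = 0
(-44 + P(v(-4, G)))**2 = (-44 + 0)**2 = (-44)**2 = 1936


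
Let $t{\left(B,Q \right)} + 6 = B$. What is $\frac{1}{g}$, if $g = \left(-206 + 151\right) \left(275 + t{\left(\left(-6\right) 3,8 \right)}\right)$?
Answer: $- \frac{1}{13805} \approx -7.2438 \cdot 10^{-5}$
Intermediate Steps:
$t{\left(B,Q \right)} = -6 + B$
$g = -13805$ ($g = \left(-206 + 151\right) \left(275 - 24\right) = - 55 \left(275 - 24\right) = \left(-55\right) 251 = -13805$)
$\frac{1}{g} = \frac{1}{-13805} = - \frac{1}{13805}$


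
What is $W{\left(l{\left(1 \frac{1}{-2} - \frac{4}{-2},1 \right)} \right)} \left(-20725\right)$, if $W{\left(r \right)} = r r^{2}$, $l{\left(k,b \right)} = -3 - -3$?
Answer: $0$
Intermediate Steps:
$l{\left(k,b \right)} = 0$ ($l{\left(k,b \right)} = -3 + 3 = 0$)
$W{\left(r \right)} = r^{3}$
$W{\left(l{\left(1 \frac{1}{-2} - \frac{4}{-2},1 \right)} \right)} \left(-20725\right) = 0^{3} \left(-20725\right) = 0 \left(-20725\right) = 0$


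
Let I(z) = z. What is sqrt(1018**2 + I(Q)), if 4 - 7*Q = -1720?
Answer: 2*sqrt(12697986)/7 ≈ 1018.1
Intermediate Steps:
Q = 1724/7 (Q = 4/7 - 1/7*(-1720) = 4/7 + 1720/7 = 1724/7 ≈ 246.29)
sqrt(1018**2 + I(Q)) = sqrt(1018**2 + 1724/7) = sqrt(1036324 + 1724/7) = sqrt(7255992/7) = 2*sqrt(12697986)/7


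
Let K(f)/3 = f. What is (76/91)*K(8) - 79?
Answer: -5365/91 ≈ -58.956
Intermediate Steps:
K(f) = 3*f
(76/91)*K(8) - 79 = (76/91)*(3*8) - 79 = (76*(1/91))*24 - 79 = (76/91)*24 - 79 = 1824/91 - 79 = -5365/91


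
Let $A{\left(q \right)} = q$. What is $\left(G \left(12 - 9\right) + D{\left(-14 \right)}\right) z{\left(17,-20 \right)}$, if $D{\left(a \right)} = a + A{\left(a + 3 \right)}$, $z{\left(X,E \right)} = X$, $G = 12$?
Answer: $187$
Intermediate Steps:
$D{\left(a \right)} = 3 + 2 a$ ($D{\left(a \right)} = a + \left(a + 3\right) = a + \left(3 + a\right) = 3 + 2 a$)
$\left(G \left(12 - 9\right) + D{\left(-14 \right)}\right) z{\left(17,-20 \right)} = \left(12 \left(12 - 9\right) + \left(3 + 2 \left(-14\right)\right)\right) 17 = \left(12 \cdot 3 + \left(3 - 28\right)\right) 17 = \left(36 - 25\right) 17 = 11 \cdot 17 = 187$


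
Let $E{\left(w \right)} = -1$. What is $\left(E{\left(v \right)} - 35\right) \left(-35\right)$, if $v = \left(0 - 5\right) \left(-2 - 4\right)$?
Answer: $1260$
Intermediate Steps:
$v = 30$ ($v = \left(-5\right) \left(-6\right) = 30$)
$\left(E{\left(v \right)} - 35\right) \left(-35\right) = \left(-1 - 35\right) \left(-35\right) = \left(-36\right) \left(-35\right) = 1260$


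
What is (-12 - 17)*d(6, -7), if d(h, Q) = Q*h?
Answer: 1218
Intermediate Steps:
(-12 - 17)*d(6, -7) = (-12 - 17)*(-7*6) = -29*(-42) = 1218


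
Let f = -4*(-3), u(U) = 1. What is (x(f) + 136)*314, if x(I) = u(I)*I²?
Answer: 87920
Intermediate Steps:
f = 12
x(I) = I² (x(I) = 1*I² = I²)
(x(f) + 136)*314 = (12² + 136)*314 = (144 + 136)*314 = 280*314 = 87920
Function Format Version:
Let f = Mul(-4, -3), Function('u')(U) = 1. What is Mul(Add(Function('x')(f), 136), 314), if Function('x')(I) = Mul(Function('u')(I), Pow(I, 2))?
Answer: 87920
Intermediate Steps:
f = 12
Function('x')(I) = Pow(I, 2) (Function('x')(I) = Mul(1, Pow(I, 2)) = Pow(I, 2))
Mul(Add(Function('x')(f), 136), 314) = Mul(Add(Pow(12, 2), 136), 314) = Mul(Add(144, 136), 314) = Mul(280, 314) = 87920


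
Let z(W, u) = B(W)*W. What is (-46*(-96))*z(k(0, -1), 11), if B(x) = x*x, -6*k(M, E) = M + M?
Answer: 0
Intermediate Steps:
k(M, E) = -M/3 (k(M, E) = -(M + M)/6 = -M/3)
B(x) = x**2
z(W, u) = W**3 (z(W, u) = W**2*W = W**3)
(-46*(-96))*z(k(0, -1), 11) = (-46*(-96))*(-1/3*0)**3 = 4416*0**3 = 4416*0 = 0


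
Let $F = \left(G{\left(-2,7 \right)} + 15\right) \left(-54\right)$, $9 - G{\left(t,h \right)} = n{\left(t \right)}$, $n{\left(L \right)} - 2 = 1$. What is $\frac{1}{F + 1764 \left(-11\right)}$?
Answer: $- \frac{1}{20538} \approx -4.869 \cdot 10^{-5}$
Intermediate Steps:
$n{\left(L \right)} = 3$ ($n{\left(L \right)} = 2 + 1 = 3$)
$G{\left(t,h \right)} = 6$ ($G{\left(t,h \right)} = 9 - 3 = 6$)
$F = -1134$ ($F = \left(6 + 15\right) \left(-54\right) = 21 \left(-54\right) = -1134$)
$\frac{1}{F + 1764 \left(-11\right)} = \frac{1}{-1134 + 1764 \left(-11\right)} = \frac{1}{-1134 - 19404} = \frac{1}{-20538} = - \frac{1}{20538}$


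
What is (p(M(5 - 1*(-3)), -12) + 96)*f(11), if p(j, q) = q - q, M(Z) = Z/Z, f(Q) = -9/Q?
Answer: -864/11 ≈ -78.545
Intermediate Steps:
M(Z) = 1
p(j, q) = 0
(p(M(5 - 1*(-3)), -12) + 96)*f(11) = (0 + 96)*(-9/11) = 96*(-9*1/11) = 96*(-9/11) = -864/11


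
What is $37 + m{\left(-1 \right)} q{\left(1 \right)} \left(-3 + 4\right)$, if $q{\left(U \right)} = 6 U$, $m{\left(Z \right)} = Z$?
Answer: $31$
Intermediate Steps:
$37 + m{\left(-1 \right)} q{\left(1 \right)} \left(-3 + 4\right) = 37 - 6 \cdot 1 \left(-3 + 4\right) = 37 - 6 \cdot 1 = 37 - 6 = 31$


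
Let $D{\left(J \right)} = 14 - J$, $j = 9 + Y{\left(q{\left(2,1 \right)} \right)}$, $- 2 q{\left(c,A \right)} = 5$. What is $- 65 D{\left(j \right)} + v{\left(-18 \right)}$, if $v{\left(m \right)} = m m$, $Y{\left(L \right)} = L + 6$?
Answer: $\frac{453}{2} \approx 226.5$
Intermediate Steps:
$q{\left(c,A \right)} = - \frac{5}{2}$ ($q{\left(c,A \right)} = \left(- \frac{1}{2}\right) 5 = - \frac{5}{2}$)
$Y{\left(L \right)} = 6 + L$
$j = \frac{25}{2}$ ($j = 9 + \left(6 - \frac{5}{2}\right) = 9 + \frac{7}{2} = \frac{25}{2} \approx 12.5$)
$v{\left(m \right)} = m^{2}$
$- 65 D{\left(j \right)} + v{\left(-18 \right)} = - 65 \left(14 - \frac{25}{2}\right) + \left(-18\right)^{2} = - 65 \left(14 - \frac{25}{2}\right) + 324 = \left(-65\right) \frac{3}{2} + 324 = - \frac{195}{2} + 324 = \frac{453}{2}$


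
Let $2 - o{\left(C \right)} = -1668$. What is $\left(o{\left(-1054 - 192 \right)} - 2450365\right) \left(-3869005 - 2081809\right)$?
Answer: $14571728487730$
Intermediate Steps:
$o{\left(C \right)} = 1670$ ($o{\left(C \right)} = 2 - -1668 = 2 + 1668 = 1670$)
$\left(o{\left(-1054 - 192 \right)} - 2450365\right) \left(-3869005 - 2081809\right) = \left(1670 - 2450365\right) \left(-3869005 - 2081809\right) = \left(-2448695\right) \left(-5950814\right) = 14571728487730$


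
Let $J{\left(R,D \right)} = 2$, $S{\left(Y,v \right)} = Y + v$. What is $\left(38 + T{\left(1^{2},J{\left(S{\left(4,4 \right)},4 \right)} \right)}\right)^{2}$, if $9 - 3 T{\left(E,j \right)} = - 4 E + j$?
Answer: $\frac{15625}{9} \approx 1736.1$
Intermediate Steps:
$T{\left(E,j \right)} = 3 - \frac{j}{3} + \frac{4 E}{3}$ ($T{\left(E,j \right)} = 3 - \frac{- 4 E + j}{3} = 3 - \frac{j - 4 E}{3} = 3 + \left(- \frac{j}{3} + \frac{4 E}{3}\right) = 3 - \frac{j}{3} + \frac{4 E}{3}$)
$\left(38 + T{\left(1^{2},J{\left(S{\left(4,4 \right)},4 \right)} \right)}\right)^{2} = \left(38 + \left(3 - \frac{2}{3} + \frac{4 \cdot 1^{2}}{3}\right)\right)^{2} = \left(38 + \left(3 - \frac{2}{3} + \frac{4}{3} \cdot 1\right)\right)^{2} = \left(38 + \left(3 - \frac{2}{3} + \frac{4}{3}\right)\right)^{2} = \left(38 + \frac{11}{3}\right)^{2} = \left(\frac{125}{3}\right)^{2} = \frac{15625}{9}$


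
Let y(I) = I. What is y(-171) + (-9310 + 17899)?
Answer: 8418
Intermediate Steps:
y(-171) + (-9310 + 17899) = -171 + (-9310 + 17899) = -171 + 8589 = 8418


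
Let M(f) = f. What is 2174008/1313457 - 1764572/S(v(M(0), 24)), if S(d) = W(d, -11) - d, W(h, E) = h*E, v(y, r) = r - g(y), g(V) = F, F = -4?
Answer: 193201659341/36776796 ≈ 5253.4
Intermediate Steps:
g(V) = -4
v(y, r) = 4 + r (v(y, r) = r - 1*(-4) = r + 4 = 4 + r)
W(h, E) = E*h
S(d) = -12*d (S(d) = -11*d - d = -12*d)
2174008/1313457 - 1764572/S(v(M(0), 24)) = 2174008/1313457 - 1764572*(-1/(12*(4 + 24))) = 2174008*(1/1313457) - 1764572/((-12*28)) = 2174008/1313457 - 1764572/(-336) = 2174008/1313457 - 1764572*(-1/336) = 2174008/1313457 + 441143/84 = 193201659341/36776796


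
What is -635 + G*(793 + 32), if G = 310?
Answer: 255115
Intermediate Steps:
-635 + G*(793 + 32) = -635 + 310*(793 + 32) = -635 + 310*825 = -635 + 255750 = 255115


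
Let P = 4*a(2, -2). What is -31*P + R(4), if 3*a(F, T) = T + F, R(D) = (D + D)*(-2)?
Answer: -16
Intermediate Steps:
R(D) = -4*D (R(D) = (2*D)*(-2) = -4*D)
a(F, T) = F/3 + T/3 (a(F, T) = (T + F)/3 = (F + T)/3 = F/3 + T/3)
P = 0 (P = 4*((1/3)*2 + (1/3)*(-2)) = 4*(2/3 - 2/3) = 4*0 = 0)
-31*P + R(4) = -31*0 - 4*4 = 0 - 16 = -16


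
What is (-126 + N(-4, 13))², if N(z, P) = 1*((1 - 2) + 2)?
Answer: 15625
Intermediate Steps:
N(z, P) = 1 (N(z, P) = 1*(-1 + 2) = 1*1 = 1)
(-126 + N(-4, 13))² = (-126 + 1)² = (-125)² = 15625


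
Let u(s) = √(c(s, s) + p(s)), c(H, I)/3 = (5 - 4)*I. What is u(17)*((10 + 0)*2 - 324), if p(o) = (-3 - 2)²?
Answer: -608*√19 ≈ -2650.2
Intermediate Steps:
c(H, I) = 3*I (c(H, I) = 3*((5 - 4)*I) = 3*(1*I) = 3*I)
p(o) = 25 (p(o) = (-5)² = 25)
u(s) = √(25 + 3*s) (u(s) = √(3*s + 25) = √(25 + 3*s))
u(17)*((10 + 0)*2 - 324) = √(25 + 3*17)*((10 + 0)*2 - 324) = √(25 + 51)*(10*2 - 324) = √76*(20 - 324) = (2*√19)*(-304) = -608*√19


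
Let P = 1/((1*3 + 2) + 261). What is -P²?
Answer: -1/70756 ≈ -1.4133e-5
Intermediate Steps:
P = 1/266 (P = 1/((3 + 2) + 261) = 1/(5 + 261) = 1/266 ≈ 0.0037594)
-P² = -(1/266)² = -1*1/70756 = -1/70756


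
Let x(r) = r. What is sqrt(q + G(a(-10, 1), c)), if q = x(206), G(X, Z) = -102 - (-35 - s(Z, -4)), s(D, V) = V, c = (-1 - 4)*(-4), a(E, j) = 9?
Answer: 3*sqrt(15) ≈ 11.619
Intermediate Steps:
c = 20 (c = -5*(-4) = 20)
G(X, Z) = -71 (G(X, Z) = -102 - (-35 - 1*(-4)) = -102 - (-35 + 4) = -102 - 1*(-31) = -102 + 31 = -71)
q = 206
sqrt(q + G(a(-10, 1), c)) = sqrt(206 - 71) = sqrt(135) = 3*sqrt(15)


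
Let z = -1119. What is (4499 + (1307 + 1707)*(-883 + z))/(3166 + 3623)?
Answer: -2009843/2263 ≈ -888.13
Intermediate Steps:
(4499 + (1307 + 1707)*(-883 + z))/(3166 + 3623) = (4499 + (1307 + 1707)*(-883 - 1119))/(3166 + 3623) = (4499 + 3014*(-2002))/6789 = (4499 - 6034028)*(1/6789) = -6029529*1/6789 = -2009843/2263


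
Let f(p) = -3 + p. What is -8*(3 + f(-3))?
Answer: 24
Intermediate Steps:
-8*(3 + f(-3)) = -8*(3 + (-3 - 3)) = -8*(3 - 6) = -8*(-3) = 24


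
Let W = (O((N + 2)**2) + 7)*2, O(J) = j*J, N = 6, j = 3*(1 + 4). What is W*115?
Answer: 222410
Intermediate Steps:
j = 15 (j = 3*5 = 15)
O(J) = 15*J
W = 1934 (W = (15*(6 + 2)**2 + 7)*2 = (15*8**2 + 7)*2 = (15*64 + 7)*2 = (960 + 7)*2 = 967*2 = 1934)
W*115 = 1934*115 = 222410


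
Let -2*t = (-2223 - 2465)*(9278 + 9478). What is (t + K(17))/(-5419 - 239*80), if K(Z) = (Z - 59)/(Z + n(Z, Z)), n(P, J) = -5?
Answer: -87928121/49078 ≈ -1791.6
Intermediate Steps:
t = 43964064 (t = -(-2223 - 2465)*(9278 + 9478)/2 = -(-2344)*18756 = -1/2*(-87928128) = 43964064)
K(Z) = (-59 + Z)/(-5 + Z) (K(Z) = (Z - 59)/(Z - 5) = (-59 + Z)/(-5 + Z))
(t + K(17))/(-5419 - 239*80) = (43964064 + (-59 + 17)/(-5 + 17))/(-5419 - 239*80) = (43964064 - 42/12)/(-5419 - 19120) = (43964064 + (1/12)*(-42))/(-24539) = (43964064 - 7/2)*(-1/24539) = (87928121/2)*(-1/24539) = -87928121/49078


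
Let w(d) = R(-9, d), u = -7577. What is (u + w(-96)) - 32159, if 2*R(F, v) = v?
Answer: -39784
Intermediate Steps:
R(F, v) = v/2
w(d) = d/2
(u + w(-96)) - 32159 = (-7577 + (½)*(-96)) - 32159 = (-7577 - 48) - 32159 = -7625 - 32159 = -39784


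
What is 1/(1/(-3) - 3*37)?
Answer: -3/334 ≈ -0.0089820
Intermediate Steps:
1/(1/(-3) - 3*37) = 1/(-1/3 - 111) = 1/(-334/3) = -3/334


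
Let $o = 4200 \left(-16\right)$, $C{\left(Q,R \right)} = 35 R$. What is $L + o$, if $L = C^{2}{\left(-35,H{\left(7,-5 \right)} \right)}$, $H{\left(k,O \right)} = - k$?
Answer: $-7175$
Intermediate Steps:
$o = -67200$
$L = 60025$ ($L = \left(35 \left(\left(-1\right) 7\right)\right)^{2} = \left(35 \left(-7\right)\right)^{2} = \left(-245\right)^{2} = 60025$)
$L + o = 60025 - 67200 = -7175$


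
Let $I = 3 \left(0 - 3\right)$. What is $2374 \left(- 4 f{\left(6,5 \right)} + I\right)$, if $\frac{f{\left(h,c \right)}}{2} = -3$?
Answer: $35610$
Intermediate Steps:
$I = -9$ ($I = 3 \left(-3\right) = -9$)
$f{\left(h,c \right)} = -6$ ($f{\left(h,c \right)} = 2 \left(-3\right) = -6$)
$2374 \left(- 4 f{\left(6,5 \right)} + I\right) = 2374 \left(\left(-4\right) \left(-6\right) - 9\right) = 2374 \left(24 - 9\right) = 2374 \cdot 15 = 35610$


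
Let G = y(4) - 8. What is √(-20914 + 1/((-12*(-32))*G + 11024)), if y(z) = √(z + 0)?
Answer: I*√99391693055/2180 ≈ 144.62*I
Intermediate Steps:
y(z) = √z
G = -6 (G = √4 - 8 = 2 - 8 = -6)
√(-20914 + 1/((-12*(-32))*G + 11024)) = √(-20914 + 1/(-12*(-32)*(-6) + 11024)) = √(-20914 + 1/(384*(-6) + 11024)) = √(-20914 + 1/(-2304 + 11024)) = √(-20914 + 1/8720) = √(-182370079/8720) = I*√99391693055/2180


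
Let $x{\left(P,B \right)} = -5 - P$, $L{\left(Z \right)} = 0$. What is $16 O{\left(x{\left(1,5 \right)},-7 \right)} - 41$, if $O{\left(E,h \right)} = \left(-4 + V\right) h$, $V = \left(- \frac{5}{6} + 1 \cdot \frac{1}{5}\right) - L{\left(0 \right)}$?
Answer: $\frac{7169}{15} \approx 477.93$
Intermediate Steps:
$V = - \frac{19}{30}$ ($V = \left(- \frac{5}{6} + 1 \cdot \frac{1}{5}\right) - 0 = \left(\left(-5\right) \frac{1}{6} + 1 \cdot \frac{1}{5}\right) + 0 = \left(- \frac{5}{6} + \frac{1}{5}\right) + 0 = - \frac{19}{30} + 0 = - \frac{19}{30} \approx -0.63333$)
$O{\left(E,h \right)} = - \frac{139 h}{30}$ ($O{\left(E,h \right)} = \left(-4 - \frac{19}{30}\right) h = - \frac{139 h}{30}$)
$16 O{\left(x{\left(1,5 \right)},-7 \right)} - 41 = 16 \left(\left(- \frac{139}{30}\right) \left(-7\right)\right) - 41 = 16 \cdot \frac{973}{30} - 41 = \frac{7784}{15} - 41 = \frac{7169}{15}$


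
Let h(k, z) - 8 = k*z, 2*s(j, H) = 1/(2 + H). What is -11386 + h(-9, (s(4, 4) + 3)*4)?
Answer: -11489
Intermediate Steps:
s(j, H) = 1/(2*(2 + H))
h(k, z) = 8 + k*z
-11386 + h(-9, (s(4, 4) + 3)*4) = -11386 + (8 - 9*(1/(2*(2 + 4)) + 3)*4) = -11386 + (8 - 9*((1/2)/6 + 3)*4) = -11386 + (8 - 9*((1/2)*(1/6) + 3)*4) = -11386 + (8 - 9*(1/12 + 3)*4) = -11386 + (8 - 111*4/4) = -11386 + (8 - 9*37/3) = -11386 + (8 - 111) = -11386 - 103 = -11489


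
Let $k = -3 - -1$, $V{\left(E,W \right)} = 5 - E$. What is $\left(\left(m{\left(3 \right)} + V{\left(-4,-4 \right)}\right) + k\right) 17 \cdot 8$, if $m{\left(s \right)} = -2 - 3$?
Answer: $272$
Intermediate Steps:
$m{\left(s \right)} = -5$
$k = -2$ ($k = -3 + 1 = -2$)
$\left(\left(m{\left(3 \right)} + V{\left(-4,-4 \right)}\right) + k\right) 17 \cdot 8 = \left(\left(-5 + \left(5 - -4\right)\right) - 2\right) 17 \cdot 8 = \left(\left(-5 + \left(5 + 4\right)\right) - 2\right) 17 \cdot 8 = \left(\left(-5 + 9\right) - 2\right) 17 \cdot 8 = \left(4 - 2\right) 17 \cdot 8 = 2 \cdot 17 \cdot 8 = 34 \cdot 8 = 272$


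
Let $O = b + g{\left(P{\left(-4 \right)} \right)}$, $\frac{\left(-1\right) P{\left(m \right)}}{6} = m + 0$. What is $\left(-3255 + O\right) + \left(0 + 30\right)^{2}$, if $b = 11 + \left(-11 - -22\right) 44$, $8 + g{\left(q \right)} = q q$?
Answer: $-1292$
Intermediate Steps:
$P{\left(m \right)} = - 6 m$ ($P{\left(m \right)} = - 6 \left(m + 0\right) = - 6 m$)
$g{\left(q \right)} = -8 + q^{2}$ ($g{\left(q \right)} = -8 + q q = -8 + q^{2}$)
$b = 495$ ($b = 11 + \left(-11 + 22\right) 44 = 11 + 11 \cdot 44 = 11 + 484 = 495$)
$O = 1063$ ($O = 495 - \left(8 - \left(\left(-6\right) \left(-4\right)\right)^{2}\right) = 495 - \left(8 - 24^{2}\right) = 495 + \left(-8 + 576\right) = 495 + 568 = 1063$)
$\left(-3255 + O\right) + \left(0 + 30\right)^{2} = \left(-3255 + 1063\right) + \left(0 + 30\right)^{2} = -2192 + 30^{2} = -2192 + 900 = -1292$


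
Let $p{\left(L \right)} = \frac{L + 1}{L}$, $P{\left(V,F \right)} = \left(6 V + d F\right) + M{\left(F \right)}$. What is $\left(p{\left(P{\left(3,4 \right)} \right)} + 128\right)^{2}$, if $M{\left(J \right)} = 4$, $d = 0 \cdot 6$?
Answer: $\frac{8059921}{484} \approx 16653.0$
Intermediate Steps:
$d = 0$
$P{\left(V,F \right)} = 4 + 6 V$ ($P{\left(V,F \right)} = \left(6 V + 0 F\right) + 4 = \left(6 V + 0\right) + 4 = 6 V + 4 = 4 + 6 V$)
$p{\left(L \right)} = \frac{1 + L}{L}$
$\left(p{\left(P{\left(3,4 \right)} \right)} + 128\right)^{2} = \left(\frac{1 + \left(4 + 6 \cdot 3\right)}{4 + 6 \cdot 3} + 128\right)^{2} = \left(\frac{1 + \left(4 + 18\right)}{4 + 18} + 128\right)^{2} = \left(\frac{1 + 22}{22} + 128\right)^{2} = \left(\frac{1}{22} \cdot 23 + 128\right)^{2} = \left(\frac{23}{22} + 128\right)^{2} = \left(\frac{2839}{22}\right)^{2} = \frac{8059921}{484}$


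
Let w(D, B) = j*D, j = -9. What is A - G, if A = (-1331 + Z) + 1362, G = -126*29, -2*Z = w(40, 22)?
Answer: 3865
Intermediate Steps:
w(D, B) = -9*D
Z = 180 (Z = -(-9)*40/2 = -½*(-360) = 180)
G = -3654
A = 211 (A = (-1331 + 180) + 1362 = -1151 + 1362 = 211)
A - G = 211 - 1*(-3654) = 211 + 3654 = 3865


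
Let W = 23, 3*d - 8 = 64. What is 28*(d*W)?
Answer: 15456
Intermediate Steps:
d = 24 (d = 8/3 + (⅓)*64 = 8/3 + 64/3 = 24)
28*(d*W) = 28*(24*23) = 28*552 = 15456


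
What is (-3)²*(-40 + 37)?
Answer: -27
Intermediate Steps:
(-3)²*(-40 + 37) = 9*(-3) = -27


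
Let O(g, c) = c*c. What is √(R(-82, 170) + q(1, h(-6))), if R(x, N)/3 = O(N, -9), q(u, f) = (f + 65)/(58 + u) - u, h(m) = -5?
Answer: √845942/59 ≈ 15.589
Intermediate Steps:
q(u, f) = -u + (65 + f)/(58 + u) (q(u, f) = (65 + f)/(58 + u) - u = -u + (65 + f)/(58 + u))
O(g, c) = c²
R(x, N) = 243 (R(x, N) = 3*(-9)² = 3*81 = 243)
√(R(-82, 170) + q(1, h(-6))) = √(243 + (65 - 5 - 1*1² - 58*1)/(58 + 1)) = √(243 + (65 - 5 - 1*1 - 58)/59) = √(243 + (65 - 5 - 1 - 58)/59) = √(243 + (1/59)*1) = √(243 + 1/59) = √(14338/59) = √845942/59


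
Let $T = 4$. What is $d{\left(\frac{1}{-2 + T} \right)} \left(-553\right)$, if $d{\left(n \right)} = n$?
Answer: $- \frac{553}{2} \approx -276.5$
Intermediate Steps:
$d{\left(\frac{1}{-2 + T} \right)} \left(-553\right) = \frac{1}{-2 + 4} \left(-553\right) = \frac{1}{2} \left(-553\right) = - \frac{553}{2}$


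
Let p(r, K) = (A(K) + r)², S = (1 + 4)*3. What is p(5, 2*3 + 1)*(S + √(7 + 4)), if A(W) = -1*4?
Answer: 15 + √11 ≈ 18.317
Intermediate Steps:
A(W) = -4
S = 15 (S = 5*3 = 15)
p(r, K) = (-4 + r)²
p(5, 2*3 + 1)*(S + √(7 + 4)) = (-4 + 5)²*(15 + √(7 + 4)) = 1²*(15 + √11) = 1*(15 + √11) = 15 + √11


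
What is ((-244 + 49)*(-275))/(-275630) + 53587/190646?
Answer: 227339653/2627387849 ≈ 0.086527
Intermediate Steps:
((-244 + 49)*(-275))/(-275630) + 53587/190646 = -195*(-275)*(-1/275630) + 53587*(1/190646) = 53625*(-1/275630) + 53587/190646 = -10725/55126 + 53587/190646 = 227339653/2627387849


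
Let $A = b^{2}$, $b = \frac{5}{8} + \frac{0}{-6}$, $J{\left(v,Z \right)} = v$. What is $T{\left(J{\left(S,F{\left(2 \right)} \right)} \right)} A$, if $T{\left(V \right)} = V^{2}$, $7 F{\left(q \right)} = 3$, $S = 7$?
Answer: $\frac{1225}{64} \approx 19.141$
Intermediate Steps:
$F{\left(q \right)} = \frac{3}{7}$ ($F{\left(q \right)} = \frac{1}{7} \cdot 3 = \frac{3}{7}$)
$b = \frac{5}{8}$ ($b = 5 \cdot \frac{1}{8} + 0 \left(- \frac{1}{6}\right) = \frac{5}{8} + 0 = \frac{5}{8} \approx 0.625$)
$A = \frac{25}{64}$ ($A = \left(\frac{5}{8}\right)^{2} = \frac{25}{64} \approx 0.39063$)
$T{\left(J{\left(S,F{\left(2 \right)} \right)} \right)} A = 7^{2} \cdot \frac{25}{64} = 49 \cdot \frac{25}{64} = \frac{1225}{64}$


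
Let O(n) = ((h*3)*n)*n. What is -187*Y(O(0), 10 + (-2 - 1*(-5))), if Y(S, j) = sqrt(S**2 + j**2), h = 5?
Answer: -2431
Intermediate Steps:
O(n) = 15*n**2 (O(n) = ((5*3)*n)*n = (15*n)*n = 15*n**2)
-187*Y(O(0), 10 + (-2 - 1*(-5))) = -187*sqrt((15*0**2)**2 + (10 + (-2 - 1*(-5)))**2) = -187*sqrt((15*0)**2 + (10 + (-2 + 5))**2) = -187*sqrt(0**2 + (10 + 3)**2) = -187*sqrt(0 + 13**2) = -187*sqrt(0 + 169) = -187*sqrt(169) = -187*13 = -2431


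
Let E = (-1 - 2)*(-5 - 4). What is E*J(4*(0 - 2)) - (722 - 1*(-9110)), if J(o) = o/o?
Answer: -9805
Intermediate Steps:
E = 27 (E = -3*(-9) = 27)
J(o) = 1
E*J(4*(0 - 2)) - (722 - 1*(-9110)) = 27*1 - (722 - 1*(-9110)) = 27 - (722 + 9110) = 27 - 1*9832 = 27 - 9832 = -9805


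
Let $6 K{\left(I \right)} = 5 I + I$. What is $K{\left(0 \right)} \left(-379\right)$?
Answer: $0$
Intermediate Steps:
$K{\left(I \right)} = I$ ($K{\left(I \right)} = \frac{5 I + I}{6} = \frac{6 I}{6} = I$)
$K{\left(0 \right)} \left(-379\right) = 0 \left(-379\right) = 0$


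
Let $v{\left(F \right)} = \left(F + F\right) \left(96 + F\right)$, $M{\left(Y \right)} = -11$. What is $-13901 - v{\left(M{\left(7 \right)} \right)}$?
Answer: $-12031$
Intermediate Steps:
$v{\left(F \right)} = 2 F \left(96 + F\right)$
$-13901 - v{\left(M{\left(7 \right)} \right)} = -13901 - 2 \left(-11\right) \left(96 - 11\right) = -13901 - 2 \left(-11\right) 85 = -13901 - -1870 = -13901 + 1870 = -12031$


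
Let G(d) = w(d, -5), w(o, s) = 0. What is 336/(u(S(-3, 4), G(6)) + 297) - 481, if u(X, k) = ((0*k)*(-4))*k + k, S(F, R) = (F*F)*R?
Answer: -47507/99 ≈ -479.87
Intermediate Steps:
G(d) = 0
S(F, R) = R*F² (S(F, R) = F²*R = R*F²)
u(X, k) = k (u(X, k) = (0*(-4))*k + k = 0*k + k = 0 + k = k)
336/(u(S(-3, 4), G(6)) + 297) - 481 = 336/(0 + 297) - 481 = 336/297 - 481 = (1/297)*336 - 481 = 112/99 - 481 = -47507/99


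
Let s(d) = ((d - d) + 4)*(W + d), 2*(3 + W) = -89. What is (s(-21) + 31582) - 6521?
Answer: 24787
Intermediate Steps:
W = -95/2 (W = -3 + (½)*(-89) = -3 - 89/2 = -95/2 ≈ -47.500)
s(d) = -190 + 4*d (s(d) = ((d - d) + 4)*(-95/2 + d) = (0 + 4)*(-95/2 + d) = 4*(-95/2 + d) = -190 + 4*d)
(s(-21) + 31582) - 6521 = ((-190 + 4*(-21)) + 31582) - 6521 = ((-190 - 84) + 31582) - 6521 = (-274 + 31582) - 6521 = 31308 - 6521 = 24787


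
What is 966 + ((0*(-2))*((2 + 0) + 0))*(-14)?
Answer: 966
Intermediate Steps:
966 + ((0*(-2))*((2 + 0) + 0))*(-14) = 966 + (0*(2 + 0))*(-14) = 966 + (0*2)*(-14) = 966 + 0*(-14) = 966 + 0 = 966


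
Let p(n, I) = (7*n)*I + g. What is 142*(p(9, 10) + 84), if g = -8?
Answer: 100252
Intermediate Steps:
p(n, I) = -8 + 7*I*n (p(n, I) = (7*n)*I - 8 = 7*I*n - 8 = -8 + 7*I*n)
142*(p(9, 10) + 84) = 142*((-8 + 7*10*9) + 84) = 142*((-8 + 630) + 84) = 142*(622 + 84) = 142*706 = 100252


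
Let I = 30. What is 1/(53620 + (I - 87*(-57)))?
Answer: 1/58609 ≈ 1.7062e-5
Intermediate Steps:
1/(53620 + (I - 87*(-57))) = 1/(53620 + (30 - 87*(-57))) = 1/(53620 + (30 + 4959)) = 1/(53620 + 4989) = 1/58609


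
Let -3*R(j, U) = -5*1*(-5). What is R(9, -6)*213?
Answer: -1775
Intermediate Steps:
R(j, U) = -25/3 (R(j, U) = -(-5*1)*(-5)/3 = -(-5)*(-5)/3 = -1/3*25 = -25/3)
R(9, -6)*213 = -25/3*213 = -1775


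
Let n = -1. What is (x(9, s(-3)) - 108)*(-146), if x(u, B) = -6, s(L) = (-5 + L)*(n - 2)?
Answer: 16644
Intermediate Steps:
s(L) = 15 - 3*L (s(L) = (-5 + L)*(-1 - 2) = (-5 + L)*(-3) = 15 - 3*L)
(x(9, s(-3)) - 108)*(-146) = (-6 - 108)*(-146) = -114*(-146) = 16644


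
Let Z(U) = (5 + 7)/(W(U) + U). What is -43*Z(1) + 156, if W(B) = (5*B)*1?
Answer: 70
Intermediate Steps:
W(B) = 5*B
Z(U) = 2/U (Z(U) = (5 + 7)/(5*U + U) = 12/((6*U)) = 12*(1/(6*U)) = 2/U)
-43*Z(1) + 156 = -86/1 + 156 = -86 + 156 = 70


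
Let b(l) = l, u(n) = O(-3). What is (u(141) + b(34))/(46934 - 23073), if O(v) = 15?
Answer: 49/23861 ≈ 0.0020536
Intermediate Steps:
u(n) = 15
(u(141) + b(34))/(46934 - 23073) = (15 + 34)/(46934 - 23073) = 49/23861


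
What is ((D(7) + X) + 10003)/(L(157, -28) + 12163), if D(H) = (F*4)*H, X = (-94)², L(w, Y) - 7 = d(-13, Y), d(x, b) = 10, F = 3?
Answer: 18923/12180 ≈ 1.5536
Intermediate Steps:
L(w, Y) = 17 (L(w, Y) = 7 + 10 = 17)
X = 8836
D(H) = 12*H (D(H) = (3*4)*H = 12*H)
((D(7) + X) + 10003)/(L(157, -28) + 12163) = ((12*7 + 8836) + 10003)/(17 + 12163) = ((84 + 8836) + 10003)/12180 = (8920 + 10003)*(1/12180) = 18923*(1/12180) = 18923/12180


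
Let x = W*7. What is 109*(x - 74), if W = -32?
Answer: -32482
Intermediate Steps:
x = -224 (x = -32*7 = -224)
109*(x - 74) = 109*(-224 - 74) = 109*(-298) = -32482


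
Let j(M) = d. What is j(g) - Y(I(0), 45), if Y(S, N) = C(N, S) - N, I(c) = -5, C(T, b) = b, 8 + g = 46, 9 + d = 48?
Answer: 89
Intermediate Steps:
d = 39 (d = -9 + 48 = 39)
g = 38 (g = -8 + 46 = 38)
Y(S, N) = S - N
j(M) = 39
j(g) - Y(I(0), 45) = 39 - (-5 - 1*45) = 39 - (-5 - 45) = 39 - 1*(-50) = 39 + 50 = 89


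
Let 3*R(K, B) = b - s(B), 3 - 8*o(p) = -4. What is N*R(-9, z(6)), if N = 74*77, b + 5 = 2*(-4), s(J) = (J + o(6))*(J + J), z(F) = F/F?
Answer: -190883/6 ≈ -31814.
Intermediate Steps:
o(p) = 7/8 (o(p) = 3/8 - ⅛*(-4) = 3/8 + ½ = 7/8)
z(F) = 1
s(J) = 2*J*(7/8 + J) (s(J) = (J + 7/8)*(J + J) = (7/8 + J)*(2*J) = 2*J*(7/8 + J))
b = -13 (b = -5 + 2*(-4) = -5 - 8 = -13)
R(K, B) = -13/3 - B*(7 + 8*B)/12 (R(K, B) = (-13 - B*(7 + 8*B)/4)/3 = -13/3 - B*(7 + 8*B)/12)
N = 5698
N*R(-9, z(6)) = 5698*(-13/3 - 1/12*1*(7 + 8*1)) = 5698*(-13/3 - 1/12*1*(7 + 8)) = 5698*(-13/3 - 1/12*1*15) = 5698*(-13/3 - 5/4) = 5698*(-67/12) = -190883/6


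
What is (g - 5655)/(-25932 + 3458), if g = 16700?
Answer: -11045/22474 ≈ -0.49146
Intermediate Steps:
(g - 5655)/(-25932 + 3458) = (16700 - 5655)/(-25932 + 3458) = 11045/(-22474) = 11045*(-1/22474) = -11045/22474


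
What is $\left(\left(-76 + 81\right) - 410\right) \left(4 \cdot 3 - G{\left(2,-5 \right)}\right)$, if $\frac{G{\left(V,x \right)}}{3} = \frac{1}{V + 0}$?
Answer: $- \frac{8505}{2} \approx -4252.5$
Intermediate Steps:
$G{\left(V,x \right)} = \frac{3}{V}$ ($G{\left(V,x \right)} = \frac{3}{V + 0} = \frac{3}{V}$)
$\left(\left(-76 + 81\right) - 410\right) \left(4 \cdot 3 - G{\left(2,-5 \right)}\right) = \left(\left(-76 + 81\right) - 410\right) \left(4 \cdot 3 - \frac{3}{2}\right) = \left(5 - 410\right) \left(12 - 3 \cdot \frac{1}{2}\right) = - 405 \left(12 - \frac{3}{2}\right) = \left(-405\right) \frac{21}{2} = - \frac{8505}{2}$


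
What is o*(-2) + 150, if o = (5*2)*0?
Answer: 150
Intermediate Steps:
o = 0 (o = 10*0 = 0)
o*(-2) + 150 = 0*(-2) + 150 = 0 + 150 = 150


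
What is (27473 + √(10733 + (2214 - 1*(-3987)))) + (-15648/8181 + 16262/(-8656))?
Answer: 324204125603/11802456 + √16934 ≈ 27599.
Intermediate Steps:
(27473 + √(10733 + (2214 - 1*(-3987)))) + (-15648/8181 + 16262/(-8656)) = (27473 + √(10733 + (2214 + 3987))) + (-15648*1/8181 + 16262*(-1/8656)) = (27473 + √(10733 + 6201)) + (-5216/2727 - 8131/4328) = (27473 + √16934) - 44748085/11802456 = 324204125603/11802456 + √16934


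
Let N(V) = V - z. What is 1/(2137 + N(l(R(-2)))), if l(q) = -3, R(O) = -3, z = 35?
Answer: 1/2099 ≈ 0.00047642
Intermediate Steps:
N(V) = -35 + V (N(V) = V - 1*35 = V - 35 = -35 + V)
1/(2137 + N(l(R(-2)))) = 1/(2137 + (-35 - 3)) = 1/(2137 - 38) = 1/2099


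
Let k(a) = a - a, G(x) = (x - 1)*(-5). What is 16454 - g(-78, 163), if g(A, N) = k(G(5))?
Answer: 16454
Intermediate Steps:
G(x) = 5 - 5*x (G(x) = (-1 + x)*(-5) = 5 - 5*x)
k(a) = 0
g(A, N) = 0
16454 - g(-78, 163) = 16454 - 1*0 = 16454 + 0 = 16454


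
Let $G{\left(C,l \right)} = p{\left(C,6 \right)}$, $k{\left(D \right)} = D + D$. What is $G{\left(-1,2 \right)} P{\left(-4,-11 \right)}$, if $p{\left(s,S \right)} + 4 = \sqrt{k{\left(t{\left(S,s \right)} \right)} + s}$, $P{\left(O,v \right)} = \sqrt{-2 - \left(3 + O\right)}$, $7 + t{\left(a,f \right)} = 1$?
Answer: $i \left(-4 + i \sqrt{13}\right) \approx -3.6056 - 4.0 i$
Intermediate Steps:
$t{\left(a,f \right)} = -6$ ($t{\left(a,f \right)} = -7 + 1 = -6$)
$k{\left(D \right)} = 2 D$
$P{\left(O,v \right)} = \sqrt{-5 - O}$
$p{\left(s,S \right)} = -4 + \sqrt{-12 + s}$ ($p{\left(s,S \right)} = -4 + \sqrt{2 \left(-6\right) + s} = -4 + \sqrt{-12 + s}$)
$G{\left(C,l \right)} = -4 + \sqrt{-12 + C}$
$G{\left(-1,2 \right)} P{\left(-4,-11 \right)} = \left(-4 + \sqrt{-12 - 1}\right) \sqrt{-5 - -4} = \left(-4 + \sqrt{-13}\right) \sqrt{-5 + 4} = \left(-4 + i \sqrt{13}\right) \sqrt{-1} = \left(-4 + i \sqrt{13}\right) i = i \left(-4 + i \sqrt{13}\right)$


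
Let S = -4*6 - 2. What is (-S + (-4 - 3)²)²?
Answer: 5625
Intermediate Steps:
S = -26 (S = -24 - 2 = -26)
(-S + (-4 - 3)²)² = (-1*(-26) + (-4 - 3)²)² = (26 + (-7)²)² = (26 + 49)² = 75² = 5625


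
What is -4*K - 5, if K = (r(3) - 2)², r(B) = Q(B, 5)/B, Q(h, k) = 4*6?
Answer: -149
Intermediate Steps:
Q(h, k) = 24
r(B) = 24/B
K = 36 (K = (24/3 - 2)² = (24*(⅓) - 2)² = (8 - 2)² = 6² = 36)
-4*K - 5 = -4*36 - 5 = -144 - 5 = -149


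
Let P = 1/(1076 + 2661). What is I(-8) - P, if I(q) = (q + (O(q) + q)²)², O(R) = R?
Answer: 229840447/3737 ≈ 61504.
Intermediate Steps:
P = 1/3737 ≈ 0.00026759
I(q) = (q + 4*q²)² (I(q) = (q + (q + q)²)² = (q + (2*q)²)² = (q + 4*q²)²)
I(-8) - P = (-8)²*(1 + 4*(-8))² - 1*1/3737 = 64*(1 - 32)² - 1/3737 = 64*(-31)² - 1/3737 = 64*961 - 1/3737 = 61504 - 1/3737 = 229840447/3737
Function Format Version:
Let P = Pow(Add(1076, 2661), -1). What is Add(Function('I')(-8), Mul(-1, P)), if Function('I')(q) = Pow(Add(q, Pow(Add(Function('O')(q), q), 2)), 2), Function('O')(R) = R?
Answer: Rational(229840447, 3737) ≈ 61504.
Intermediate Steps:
P = Rational(1, 3737) (P = Pow(3737, -1) = Rational(1, 3737) ≈ 0.00026759)
Function('I')(q) = Pow(Add(q, Mul(4, Pow(q, 2))), 2) (Function('I')(q) = Pow(Add(q, Pow(Add(q, q), 2)), 2) = Pow(Add(q, Pow(Mul(2, q), 2)), 2) = Pow(Add(q, Mul(4, Pow(q, 2))), 2))
Add(Function('I')(-8), Mul(-1, P)) = Add(Mul(Pow(-8, 2), Pow(Add(1, Mul(4, -8)), 2)), Mul(-1, Rational(1, 3737))) = Add(Mul(64, Pow(Add(1, -32), 2)), Rational(-1, 3737)) = Add(Mul(64, Pow(-31, 2)), Rational(-1, 3737)) = Add(Mul(64, 961), Rational(-1, 3737)) = Add(61504, Rational(-1, 3737)) = Rational(229840447, 3737)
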